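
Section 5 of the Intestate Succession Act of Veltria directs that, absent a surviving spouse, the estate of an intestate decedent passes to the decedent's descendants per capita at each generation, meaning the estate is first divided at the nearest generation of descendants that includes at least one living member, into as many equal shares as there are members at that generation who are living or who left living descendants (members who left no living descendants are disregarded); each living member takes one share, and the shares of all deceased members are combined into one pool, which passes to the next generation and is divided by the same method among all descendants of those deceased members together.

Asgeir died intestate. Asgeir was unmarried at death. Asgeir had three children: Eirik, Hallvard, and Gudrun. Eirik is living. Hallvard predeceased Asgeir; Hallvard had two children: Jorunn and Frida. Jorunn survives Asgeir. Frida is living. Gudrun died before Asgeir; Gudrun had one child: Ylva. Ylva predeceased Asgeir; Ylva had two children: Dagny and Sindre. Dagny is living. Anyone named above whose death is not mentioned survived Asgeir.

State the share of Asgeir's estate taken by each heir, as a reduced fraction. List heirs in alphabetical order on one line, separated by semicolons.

Dagny 1/9; Eirik 1/3; Frida 2/9; Jorunn 2/9; Sindre 1/9

There is no surviving spouse, so the entire estate passes to Asgeir's descendants per capita at each generation.
At generation 1 (Eirik, Hallvard, Gudrun) there are 3 shares of (1)/3 = 1/3 each.
Living: Eirik — each takes 1/3.
Deceased: Hallvard and Gudrun. Their combined 2/3 is pooled and carried to generation 2.
At generation 2 (Jorunn, Frida, Ylva) there are 3 shares of (2/3)/3 = 2/9 each.
Living: Jorunn and Frida — each takes 2/9.
Deceased: Ylva. That 2/9 share is carried to generation 3.
At generation 3 (Dagny, Sindre) there are 2 shares of (2/9)/2 = 1/9 each.
Living: Dagny and Sindre — each takes 1/9.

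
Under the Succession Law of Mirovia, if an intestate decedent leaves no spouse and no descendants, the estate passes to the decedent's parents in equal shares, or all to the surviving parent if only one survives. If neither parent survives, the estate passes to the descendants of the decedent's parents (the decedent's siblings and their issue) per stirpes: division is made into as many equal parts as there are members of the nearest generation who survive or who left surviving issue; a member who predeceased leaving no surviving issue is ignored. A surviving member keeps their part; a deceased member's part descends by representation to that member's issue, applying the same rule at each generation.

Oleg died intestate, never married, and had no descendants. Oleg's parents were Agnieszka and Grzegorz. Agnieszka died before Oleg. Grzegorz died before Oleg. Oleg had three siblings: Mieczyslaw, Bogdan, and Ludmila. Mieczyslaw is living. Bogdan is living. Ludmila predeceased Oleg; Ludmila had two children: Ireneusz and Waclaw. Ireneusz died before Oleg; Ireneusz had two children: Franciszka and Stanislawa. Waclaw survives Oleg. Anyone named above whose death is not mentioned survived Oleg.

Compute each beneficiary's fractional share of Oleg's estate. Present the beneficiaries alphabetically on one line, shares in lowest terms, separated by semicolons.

Bogdan 1/3; Franciszka 1/12; Mieczyslaw 1/3; Stanislawa 1/12; Waclaw 1/6

Neither parent survives and there are no descendants, so the estate passes to Oleg's siblings and their issue per stirpes.
The estate is divided into 3 equal shares of 1/3 among Mieczyslaw, Bogdan, Ludmila.
Mieczyslaw is living and takes 1/3.
Bogdan is living and takes 1/3.
Ludmila predeceased; the 1/3 allotted to Ludmila's branch passes to Ludmila's issue by representation.
The 1/3 is divided into 2 equal shares of 1/6 among Ireneusz, Waclaw.
Ireneusz predeceased; the 1/6 allotted to Ireneusz's branch passes to Ireneusz's issue by representation.
The 1/6 is divided into 2 equal shares of 1/12 among Franciszka, Stanislawa.
Franciszka is living and takes 1/12.
Stanislawa is living and takes 1/12.
Waclaw is living and takes 1/6.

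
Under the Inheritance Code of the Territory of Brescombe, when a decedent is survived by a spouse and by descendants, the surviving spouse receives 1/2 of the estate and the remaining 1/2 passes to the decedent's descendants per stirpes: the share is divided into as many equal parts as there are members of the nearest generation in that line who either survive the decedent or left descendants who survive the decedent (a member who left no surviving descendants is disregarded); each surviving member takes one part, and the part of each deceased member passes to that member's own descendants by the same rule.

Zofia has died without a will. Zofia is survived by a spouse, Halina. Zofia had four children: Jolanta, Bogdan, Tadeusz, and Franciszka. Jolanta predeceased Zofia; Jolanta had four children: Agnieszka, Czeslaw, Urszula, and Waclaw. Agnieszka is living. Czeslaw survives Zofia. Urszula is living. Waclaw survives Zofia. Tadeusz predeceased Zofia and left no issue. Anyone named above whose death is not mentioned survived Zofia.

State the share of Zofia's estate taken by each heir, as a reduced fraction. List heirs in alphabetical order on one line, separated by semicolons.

Halina, as surviving spouse, takes 1/2.
The remaining 1/2 passes to Zofia's descendants per stirpes.
Tadeusz left no surviving issue, so that branch lapses and is disregarded.
The 1/2 is divided into 3 equal shares of 1/6 among Jolanta, Bogdan, Franciszka.
Jolanta predeceased; the 1/6 allotted to Jolanta's branch passes to Jolanta's issue by representation.
The 1/6 is divided into 4 equal shares of 1/24 among Agnieszka, Czeslaw, Urszula, Waclaw.
Agnieszka is living and takes 1/24.
Czeslaw is living and takes 1/24.
Urszula is living and takes 1/24.
Waclaw is living and takes 1/24.
Bogdan is living and takes 1/6.
Franciszka is living and takes 1/6.

Agnieszka 1/24; Bogdan 1/6; Czeslaw 1/24; Franciszka 1/6; Halina 1/2; Urszula 1/24; Waclaw 1/24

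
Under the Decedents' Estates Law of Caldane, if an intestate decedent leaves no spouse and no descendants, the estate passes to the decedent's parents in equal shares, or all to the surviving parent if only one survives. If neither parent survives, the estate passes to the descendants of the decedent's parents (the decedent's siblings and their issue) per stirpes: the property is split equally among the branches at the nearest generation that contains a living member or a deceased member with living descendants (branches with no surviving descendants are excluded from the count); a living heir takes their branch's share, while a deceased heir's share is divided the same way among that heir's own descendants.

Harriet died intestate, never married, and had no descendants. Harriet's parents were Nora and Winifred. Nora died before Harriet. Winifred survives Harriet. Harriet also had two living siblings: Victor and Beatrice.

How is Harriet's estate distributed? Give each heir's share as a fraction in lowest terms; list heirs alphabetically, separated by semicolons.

Winifred 1

Only one parent, Winifred, survives, so Winifred takes the entire estate. The siblings take nothing because a surviving parent has priority.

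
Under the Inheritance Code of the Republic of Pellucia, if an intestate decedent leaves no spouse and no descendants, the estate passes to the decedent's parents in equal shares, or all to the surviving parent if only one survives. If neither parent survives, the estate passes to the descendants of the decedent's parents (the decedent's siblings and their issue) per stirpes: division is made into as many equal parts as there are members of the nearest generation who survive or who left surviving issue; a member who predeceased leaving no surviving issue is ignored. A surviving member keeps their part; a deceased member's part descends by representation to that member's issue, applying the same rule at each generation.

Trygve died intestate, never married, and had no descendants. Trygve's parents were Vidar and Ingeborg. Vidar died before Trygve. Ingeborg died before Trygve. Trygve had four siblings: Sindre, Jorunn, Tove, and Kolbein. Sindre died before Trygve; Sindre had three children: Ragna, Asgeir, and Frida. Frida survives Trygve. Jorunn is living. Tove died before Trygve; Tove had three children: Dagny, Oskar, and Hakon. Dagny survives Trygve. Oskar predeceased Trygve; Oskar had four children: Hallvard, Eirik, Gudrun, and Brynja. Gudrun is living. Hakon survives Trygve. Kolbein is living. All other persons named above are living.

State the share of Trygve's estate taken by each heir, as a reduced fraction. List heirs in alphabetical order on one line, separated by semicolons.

Asgeir 1/12; Brynja 1/48; Dagny 1/12; Eirik 1/48; Frida 1/12; Gudrun 1/48; Hakon 1/12; Hallvard 1/48; Jorunn 1/4; Kolbein 1/4; Ragna 1/12

Neither parent survives and there are no descendants, so the estate passes to Trygve's siblings and their issue per stirpes.
The estate is divided into 4 equal shares of 1/4 among Sindre, Jorunn, Tove, Kolbein.
Sindre predeceased; the 1/4 allotted to Sindre's branch passes to Sindre's issue by representation.
The 1/4 is divided into 3 equal shares of 1/12 among Ragna, Asgeir, Frida.
Ragna is living and takes 1/12.
Asgeir is living and takes 1/12.
Frida is living and takes 1/12.
Jorunn is living and takes 1/4.
Tove predeceased; the 1/4 allotted to Tove's branch passes to Tove's issue by representation.
The 1/4 is divided into 3 equal shares of 1/12 among Dagny, Oskar, Hakon.
Dagny is living and takes 1/12.
Oskar predeceased; the 1/12 allotted to Oskar's branch passes to Oskar's issue by representation.
The 1/12 is divided into 4 equal shares of 1/48 among Hallvard, Eirik, Gudrun, Brynja.
Hallvard is living and takes 1/48.
Eirik is living and takes 1/48.
Gudrun is living and takes 1/48.
Brynja is living and takes 1/48.
Hakon is living and takes 1/12.
Kolbein is living and takes 1/4.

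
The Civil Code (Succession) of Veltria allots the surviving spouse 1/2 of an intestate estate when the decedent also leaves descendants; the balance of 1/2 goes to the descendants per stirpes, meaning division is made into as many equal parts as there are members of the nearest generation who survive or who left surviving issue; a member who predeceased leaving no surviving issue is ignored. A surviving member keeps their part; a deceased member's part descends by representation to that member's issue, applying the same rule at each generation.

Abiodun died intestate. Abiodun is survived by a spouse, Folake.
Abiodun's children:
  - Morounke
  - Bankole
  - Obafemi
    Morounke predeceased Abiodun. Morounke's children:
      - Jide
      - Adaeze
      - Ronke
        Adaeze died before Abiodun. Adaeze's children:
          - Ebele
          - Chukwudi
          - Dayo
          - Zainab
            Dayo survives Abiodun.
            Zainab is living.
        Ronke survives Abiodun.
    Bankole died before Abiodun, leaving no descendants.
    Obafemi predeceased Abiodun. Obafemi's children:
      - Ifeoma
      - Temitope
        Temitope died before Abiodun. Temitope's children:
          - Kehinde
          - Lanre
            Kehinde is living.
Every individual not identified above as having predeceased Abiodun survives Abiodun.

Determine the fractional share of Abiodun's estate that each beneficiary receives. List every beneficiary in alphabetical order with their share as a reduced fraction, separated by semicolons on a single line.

Chukwudi 1/48; Dayo 1/48; Ebele 1/48; Folake 1/2; Ifeoma 1/8; Jide 1/12; Kehinde 1/16; Lanre 1/16; Ronke 1/12; Zainab 1/48

Folake, as surviving spouse, takes 1/2.
The remaining 1/2 passes to Abiodun's descendants per stirpes.
Bankole left no surviving issue, so that branch lapses and is disregarded.
The 1/2 is divided into 2 equal shares of 1/4 among Morounke, Obafemi.
Morounke predeceased; the 1/4 allotted to Morounke's branch passes to Morounke's issue by representation.
The 1/4 is divided into 3 equal shares of 1/12 among Jide, Adaeze, Ronke.
Jide is living and takes 1/12.
Adaeze predeceased; the 1/12 allotted to Adaeze's branch passes to Adaeze's issue by representation.
The 1/12 is divided into 4 equal shares of 1/48 among Ebele, Chukwudi, Dayo, Zainab.
Ebele is living and takes 1/48.
Chukwudi is living and takes 1/48.
Dayo is living and takes 1/48.
Zainab is living and takes 1/48.
Ronke is living and takes 1/12.
Obafemi predeceased; the 1/4 allotted to Obafemi's branch passes to Obafemi's issue by representation.
The 1/4 is divided into 2 equal shares of 1/8 among Ifeoma, Temitope.
Ifeoma is living and takes 1/8.
Temitope predeceased; the 1/8 allotted to Temitope's branch passes to Temitope's issue by representation.
The 1/8 is divided into 2 equal shares of 1/16 among Kehinde, Lanre.
Kehinde is living and takes 1/16.
Lanre is living and takes 1/16.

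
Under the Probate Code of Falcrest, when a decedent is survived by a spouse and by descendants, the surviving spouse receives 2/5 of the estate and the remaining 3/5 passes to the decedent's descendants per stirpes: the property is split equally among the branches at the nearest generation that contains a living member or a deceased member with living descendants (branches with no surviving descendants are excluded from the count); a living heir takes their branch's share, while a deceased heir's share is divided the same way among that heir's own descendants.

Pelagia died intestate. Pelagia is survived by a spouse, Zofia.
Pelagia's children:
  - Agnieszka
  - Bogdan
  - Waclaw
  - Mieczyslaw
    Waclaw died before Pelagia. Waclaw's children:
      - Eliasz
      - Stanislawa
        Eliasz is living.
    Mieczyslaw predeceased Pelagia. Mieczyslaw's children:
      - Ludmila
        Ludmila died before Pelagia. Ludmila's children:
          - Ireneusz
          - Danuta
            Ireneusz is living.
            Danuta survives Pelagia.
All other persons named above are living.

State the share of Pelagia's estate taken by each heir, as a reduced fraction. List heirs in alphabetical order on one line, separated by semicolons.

Zofia, as surviving spouse, takes 2/5.
The remaining 3/5 passes to Pelagia's descendants per stirpes.
The 3/5 is divided into 4 equal shares of 3/20 among Agnieszka, Bogdan, Waclaw, Mieczyslaw.
Agnieszka is living and takes 3/20.
Bogdan is living and takes 3/20.
Waclaw predeceased; the 3/20 allotted to Waclaw's branch passes to Waclaw's issue by representation.
The 3/20 is divided into 2 equal shares of 3/40 among Eliasz, Stanislawa.
Eliasz is living and takes 3/40.
Stanislawa is living and takes 3/40.
Mieczyslaw predeceased; the 3/20 allotted to Mieczyslaw's branch passes to Mieczyslaw's issue by representation.
Ludmila's line is the sole branch at this level, so the full 3/20 passes to Ludmila's issue by representation.
The 3/20 is divided into 2 equal shares of 3/40 among Ireneusz, Danuta.
Ireneusz is living and takes 3/40.
Danuta is living and takes 3/40.

Agnieszka 3/20; Bogdan 3/20; Danuta 3/40; Eliasz 3/40; Ireneusz 3/40; Stanislawa 3/40; Zofia 2/5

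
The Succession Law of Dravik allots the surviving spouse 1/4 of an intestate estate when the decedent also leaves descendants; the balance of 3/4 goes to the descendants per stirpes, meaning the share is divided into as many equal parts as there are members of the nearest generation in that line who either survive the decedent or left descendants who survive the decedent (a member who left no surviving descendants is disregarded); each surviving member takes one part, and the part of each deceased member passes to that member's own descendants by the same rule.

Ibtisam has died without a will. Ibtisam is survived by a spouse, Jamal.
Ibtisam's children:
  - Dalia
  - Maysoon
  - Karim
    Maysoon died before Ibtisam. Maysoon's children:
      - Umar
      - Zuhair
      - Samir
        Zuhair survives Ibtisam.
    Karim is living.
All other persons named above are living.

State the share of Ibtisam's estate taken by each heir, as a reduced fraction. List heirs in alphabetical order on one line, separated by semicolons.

Dalia 1/4; Jamal 1/4; Karim 1/4; Samir 1/12; Umar 1/12; Zuhair 1/12

Jamal, as surviving spouse, takes 1/4.
The remaining 3/4 passes to Ibtisam's descendants per stirpes.
The 3/4 is divided into 3 equal shares of 1/4 among Dalia, Maysoon, Karim.
Dalia is living and takes 1/4.
Maysoon predeceased; the 1/4 allotted to Maysoon's branch passes to Maysoon's issue by representation.
The 1/4 is divided into 3 equal shares of 1/12 among Umar, Zuhair, Samir.
Umar is living and takes 1/12.
Zuhair is living and takes 1/12.
Samir is living and takes 1/12.
Karim is living and takes 1/4.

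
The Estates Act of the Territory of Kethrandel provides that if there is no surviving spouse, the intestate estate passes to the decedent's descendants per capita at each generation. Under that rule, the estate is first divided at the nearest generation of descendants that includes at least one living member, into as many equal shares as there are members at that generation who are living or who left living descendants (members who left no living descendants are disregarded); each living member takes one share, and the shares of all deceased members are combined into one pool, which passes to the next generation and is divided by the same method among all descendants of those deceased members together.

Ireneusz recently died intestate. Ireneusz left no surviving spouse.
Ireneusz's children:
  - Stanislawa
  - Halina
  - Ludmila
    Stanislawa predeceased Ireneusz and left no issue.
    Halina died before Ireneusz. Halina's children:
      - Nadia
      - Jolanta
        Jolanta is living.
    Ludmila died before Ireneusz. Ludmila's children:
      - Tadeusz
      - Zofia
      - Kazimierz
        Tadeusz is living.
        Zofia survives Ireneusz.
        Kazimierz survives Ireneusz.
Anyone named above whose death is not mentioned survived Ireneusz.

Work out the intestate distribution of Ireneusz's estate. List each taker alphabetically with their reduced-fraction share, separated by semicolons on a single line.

There is no surviving spouse, so the entire estate passes to Ireneusz's descendants per capita at each generation.
No one at generation 1 (Halina, Ludmila) is living; moving to the next generation.
At generation 2 (Nadia, Jolanta, Tadeusz, Zofia, Kazimierz) there are 5 shares of (1)/5 = 1/5 each.
Living: Nadia, Jolanta, Tadeusz, Zofia, and Kazimierz — each takes 1/5.

Jolanta 1/5; Kazimierz 1/5; Nadia 1/5; Tadeusz 1/5; Zofia 1/5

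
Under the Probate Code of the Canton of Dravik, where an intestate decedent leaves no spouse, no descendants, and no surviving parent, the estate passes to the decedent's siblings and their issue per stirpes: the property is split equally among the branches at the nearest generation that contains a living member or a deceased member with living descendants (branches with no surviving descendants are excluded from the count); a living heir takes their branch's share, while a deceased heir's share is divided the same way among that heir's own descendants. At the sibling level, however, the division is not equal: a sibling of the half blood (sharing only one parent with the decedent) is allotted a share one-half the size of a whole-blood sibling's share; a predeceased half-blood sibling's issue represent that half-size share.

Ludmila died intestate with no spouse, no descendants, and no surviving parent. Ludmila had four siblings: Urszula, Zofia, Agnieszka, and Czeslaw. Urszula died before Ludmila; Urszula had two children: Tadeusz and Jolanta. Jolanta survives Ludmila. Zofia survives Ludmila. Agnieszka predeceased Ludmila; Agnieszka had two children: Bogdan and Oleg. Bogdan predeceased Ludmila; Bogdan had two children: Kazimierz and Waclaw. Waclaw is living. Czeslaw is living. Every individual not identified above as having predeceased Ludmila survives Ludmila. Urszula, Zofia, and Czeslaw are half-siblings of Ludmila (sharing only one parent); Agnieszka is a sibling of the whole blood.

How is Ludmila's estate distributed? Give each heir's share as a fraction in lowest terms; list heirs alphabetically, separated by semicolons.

Czeslaw 1/5; Jolanta 1/10; Kazimierz 1/10; Oleg 1/5; Tadeusz 1/10; Waclaw 1/10; Zofia 1/5

No spouse, descendants, or parent survives, so the estate passes to Ludmila's siblings per stirpes.
Half-blood siblings count for one-half the weight of whole-blood siblings at the initial division.
Dividing 1 in proportion to weights (total weight 5/2): Urszula (weight 1/2) → 1/5; Zofia (weight 1/2) → 1/5; Agnieszka (weight 1) → 2/5; Czeslaw (weight 1/2) → 1/5.
Urszula predeceased; the 1/5 allotted to Urszula's branch passes to Urszula's issue by representation.
The 1/5 is divided into 2 equal shares of 1/10 among Tadeusz, Jolanta.
Tadeusz is living and takes 1/10.
Jolanta is living and takes 1/10.
Zofia is living and takes 1/5.
Agnieszka predeceased; the 2/5 allotted to Agnieszka's branch passes to Agnieszka's issue by representation.
The 2/5 is divided into 2 equal shares of 1/5 among Bogdan, Oleg.
Bogdan predeceased; the 1/5 allotted to Bogdan's branch passes to Bogdan's issue by representation.
The 1/5 is divided into 2 equal shares of 1/10 among Kazimierz, Waclaw.
Kazimierz is living and takes 1/10.
Waclaw is living and takes 1/10.
Oleg is living and takes 1/5.
Czeslaw is living and takes 1/5.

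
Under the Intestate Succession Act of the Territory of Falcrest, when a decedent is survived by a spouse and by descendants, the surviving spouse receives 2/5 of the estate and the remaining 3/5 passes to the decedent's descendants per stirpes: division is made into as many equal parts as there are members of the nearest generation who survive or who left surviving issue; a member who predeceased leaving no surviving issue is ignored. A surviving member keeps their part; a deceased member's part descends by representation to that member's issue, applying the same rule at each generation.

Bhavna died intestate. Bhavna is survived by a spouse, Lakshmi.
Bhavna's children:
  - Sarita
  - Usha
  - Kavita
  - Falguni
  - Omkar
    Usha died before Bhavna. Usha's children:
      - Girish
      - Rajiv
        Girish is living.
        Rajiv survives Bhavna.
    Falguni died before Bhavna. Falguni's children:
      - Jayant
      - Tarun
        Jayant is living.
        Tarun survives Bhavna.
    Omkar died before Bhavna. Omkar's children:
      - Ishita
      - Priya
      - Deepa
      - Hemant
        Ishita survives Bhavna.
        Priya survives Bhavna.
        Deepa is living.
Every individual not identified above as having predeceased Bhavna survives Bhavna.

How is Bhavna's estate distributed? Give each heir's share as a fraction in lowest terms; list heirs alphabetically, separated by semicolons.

Lakshmi, as surviving spouse, takes 2/5.
The remaining 3/5 passes to Bhavna's descendants per stirpes.
The 3/5 is divided into 5 equal shares of 3/25 among Sarita, Usha, Kavita, Falguni, Omkar.
Sarita is living and takes 3/25.
Usha predeceased; the 3/25 allotted to Usha's branch passes to Usha's issue by representation.
The 3/25 is divided into 2 equal shares of 3/50 among Girish, Rajiv.
Girish is living and takes 3/50.
Rajiv is living and takes 3/50.
Kavita is living and takes 3/25.
Falguni predeceased; the 3/25 allotted to Falguni's branch passes to Falguni's issue by representation.
The 3/25 is divided into 2 equal shares of 3/50 among Jayant, Tarun.
Jayant is living and takes 3/50.
Tarun is living and takes 3/50.
Omkar predeceased; the 3/25 allotted to Omkar's branch passes to Omkar's issue by representation.
The 3/25 is divided into 4 equal shares of 3/100 among Ishita, Priya, Deepa, Hemant.
Ishita is living and takes 3/100.
Priya is living and takes 3/100.
Deepa is living and takes 3/100.
Hemant is living and takes 3/100.

Deepa 3/100; Girish 3/50; Hemant 3/100; Ishita 3/100; Jayant 3/50; Kavita 3/25; Lakshmi 2/5; Priya 3/100; Rajiv 3/50; Sarita 3/25; Tarun 3/50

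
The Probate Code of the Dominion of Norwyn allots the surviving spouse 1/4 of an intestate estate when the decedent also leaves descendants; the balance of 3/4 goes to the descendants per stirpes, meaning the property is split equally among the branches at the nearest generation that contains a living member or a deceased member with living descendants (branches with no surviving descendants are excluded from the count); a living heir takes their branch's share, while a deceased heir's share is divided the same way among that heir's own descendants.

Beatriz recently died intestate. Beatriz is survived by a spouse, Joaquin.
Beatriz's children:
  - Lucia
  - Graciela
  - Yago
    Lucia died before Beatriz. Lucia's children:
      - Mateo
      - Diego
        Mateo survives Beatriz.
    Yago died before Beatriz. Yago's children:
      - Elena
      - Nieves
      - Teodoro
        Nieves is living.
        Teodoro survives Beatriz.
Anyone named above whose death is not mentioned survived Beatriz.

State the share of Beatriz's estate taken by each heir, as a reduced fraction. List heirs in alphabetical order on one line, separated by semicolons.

Joaquin, as surviving spouse, takes 1/4.
The remaining 3/4 passes to Beatriz's descendants per stirpes.
The 3/4 is divided into 3 equal shares of 1/4 among Lucia, Graciela, Yago.
Lucia predeceased; the 1/4 allotted to Lucia's branch passes to Lucia's issue by representation.
The 1/4 is divided into 2 equal shares of 1/8 among Mateo, Diego.
Mateo is living and takes 1/8.
Diego is living and takes 1/8.
Graciela is living and takes 1/4.
Yago predeceased; the 1/4 allotted to Yago's branch passes to Yago's issue by representation.
The 1/4 is divided into 3 equal shares of 1/12 among Elena, Nieves, Teodoro.
Elena is living and takes 1/12.
Nieves is living and takes 1/12.
Teodoro is living and takes 1/12.

Diego 1/8; Elena 1/12; Graciela 1/4; Joaquin 1/4; Mateo 1/8; Nieves 1/12; Teodoro 1/12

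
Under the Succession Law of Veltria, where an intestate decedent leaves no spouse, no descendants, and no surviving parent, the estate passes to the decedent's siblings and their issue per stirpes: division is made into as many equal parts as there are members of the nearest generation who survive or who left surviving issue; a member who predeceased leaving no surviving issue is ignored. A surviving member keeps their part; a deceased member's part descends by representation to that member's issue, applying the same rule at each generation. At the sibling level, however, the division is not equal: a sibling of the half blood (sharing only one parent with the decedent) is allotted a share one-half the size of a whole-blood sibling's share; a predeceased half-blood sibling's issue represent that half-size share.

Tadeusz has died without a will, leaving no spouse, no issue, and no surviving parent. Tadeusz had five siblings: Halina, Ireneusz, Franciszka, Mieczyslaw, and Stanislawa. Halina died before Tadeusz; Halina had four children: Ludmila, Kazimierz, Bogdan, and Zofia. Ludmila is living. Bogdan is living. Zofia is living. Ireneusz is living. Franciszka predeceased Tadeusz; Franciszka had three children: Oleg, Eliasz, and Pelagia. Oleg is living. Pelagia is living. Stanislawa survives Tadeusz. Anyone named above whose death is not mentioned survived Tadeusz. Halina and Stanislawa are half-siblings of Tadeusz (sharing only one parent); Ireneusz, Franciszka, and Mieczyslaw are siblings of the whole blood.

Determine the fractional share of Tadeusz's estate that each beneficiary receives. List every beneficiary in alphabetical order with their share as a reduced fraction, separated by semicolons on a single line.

No spouse, descendants, or parent survives, so the estate passes to Tadeusz's siblings per stirpes.
Half-blood siblings count for one-half the weight of whole-blood siblings at the initial division.
Dividing 1 in proportion to weights (total weight 4): Halina (weight 1/2) → 1/8; Ireneusz (weight 1) → 1/4; Franciszka (weight 1) → 1/4; Mieczyslaw (weight 1) → 1/4; Stanislawa (weight 1/2) → 1/8.
Halina predeceased; the 1/8 allotted to Halina's branch passes to Halina's issue by representation.
The 1/8 is divided into 4 equal shares of 1/32 among Ludmila, Kazimierz, Bogdan, Zofia.
Ludmila is living and takes 1/32.
Kazimierz is living and takes 1/32.
Bogdan is living and takes 1/32.
Zofia is living and takes 1/32.
Ireneusz is living and takes 1/4.
Franciszka predeceased; the 1/4 allotted to Franciszka's branch passes to Franciszka's issue by representation.
The 1/4 is divided into 3 equal shares of 1/12 among Oleg, Eliasz, Pelagia.
Oleg is living and takes 1/12.
Eliasz is living and takes 1/12.
Pelagia is living and takes 1/12.
Mieczyslaw is living and takes 1/4.
Stanislawa is living and takes 1/8.

Bogdan 1/32; Eliasz 1/12; Ireneusz 1/4; Kazimierz 1/32; Ludmila 1/32; Mieczyslaw 1/4; Oleg 1/12; Pelagia 1/12; Stanislawa 1/8; Zofia 1/32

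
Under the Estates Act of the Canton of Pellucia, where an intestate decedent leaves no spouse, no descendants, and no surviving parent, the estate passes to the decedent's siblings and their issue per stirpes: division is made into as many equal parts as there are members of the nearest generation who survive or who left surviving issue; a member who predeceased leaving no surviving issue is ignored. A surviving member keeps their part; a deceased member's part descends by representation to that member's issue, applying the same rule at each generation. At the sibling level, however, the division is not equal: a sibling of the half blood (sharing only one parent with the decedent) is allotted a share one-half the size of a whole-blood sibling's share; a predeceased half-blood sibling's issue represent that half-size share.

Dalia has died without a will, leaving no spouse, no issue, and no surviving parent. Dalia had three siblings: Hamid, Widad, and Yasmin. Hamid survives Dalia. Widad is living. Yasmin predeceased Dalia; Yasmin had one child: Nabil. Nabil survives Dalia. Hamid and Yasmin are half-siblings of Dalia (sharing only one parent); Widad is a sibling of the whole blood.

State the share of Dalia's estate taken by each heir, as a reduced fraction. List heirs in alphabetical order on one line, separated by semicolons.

No spouse, descendants, or parent survives, so the estate passes to Dalia's siblings per stirpes.
Half-blood siblings count for one-half the weight of whole-blood siblings at the initial division.
Dividing 1 in proportion to weights (total weight 2): Hamid (weight 1/2) → 1/4; Widad (weight 1) → 1/2; Yasmin (weight 1/2) → 1/4.
Hamid is living and takes 1/4.
Widad is living and takes 1/2.
Yasmin predeceased; the 1/4 allotted to Yasmin's branch passes to Yasmin's issue by representation.
Nabil is the sole taker at this level and receives the full 1/4.

Hamid 1/4; Nabil 1/4; Widad 1/2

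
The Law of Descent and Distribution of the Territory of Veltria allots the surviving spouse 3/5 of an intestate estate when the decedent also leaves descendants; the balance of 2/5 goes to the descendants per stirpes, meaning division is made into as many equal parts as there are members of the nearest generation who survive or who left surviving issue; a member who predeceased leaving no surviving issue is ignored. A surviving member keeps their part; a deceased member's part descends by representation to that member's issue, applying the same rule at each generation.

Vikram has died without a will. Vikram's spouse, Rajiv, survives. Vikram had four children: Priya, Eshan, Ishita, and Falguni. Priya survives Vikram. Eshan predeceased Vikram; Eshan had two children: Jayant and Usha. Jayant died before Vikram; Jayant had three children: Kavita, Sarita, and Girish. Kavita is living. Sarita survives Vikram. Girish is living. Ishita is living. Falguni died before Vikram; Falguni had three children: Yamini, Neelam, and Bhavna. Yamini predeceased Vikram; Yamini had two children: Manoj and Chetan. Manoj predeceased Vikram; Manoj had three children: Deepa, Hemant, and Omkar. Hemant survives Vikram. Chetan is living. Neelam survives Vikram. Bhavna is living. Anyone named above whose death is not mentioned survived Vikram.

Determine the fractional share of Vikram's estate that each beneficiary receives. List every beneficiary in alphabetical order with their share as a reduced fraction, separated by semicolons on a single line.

Bhavna 1/30; Chetan 1/60; Deepa 1/180; Girish 1/60; Hemant 1/180; Ishita 1/10; Kavita 1/60; Neelam 1/30; Omkar 1/180; Priya 1/10; Rajiv 3/5; Sarita 1/60; Usha 1/20

Rajiv, as surviving spouse, takes 3/5.
The remaining 2/5 passes to Vikram's descendants per stirpes.
The 2/5 is divided into 4 equal shares of 1/10 among Priya, Eshan, Ishita, Falguni.
Priya is living and takes 1/10.
Eshan predeceased; the 1/10 allotted to Eshan's branch passes to Eshan's issue by representation.
The 1/10 is divided into 2 equal shares of 1/20 among Jayant, Usha.
Jayant predeceased; the 1/20 allotted to Jayant's branch passes to Jayant's issue by representation.
The 1/20 is divided into 3 equal shares of 1/60 among Kavita, Sarita, Girish.
Kavita is living and takes 1/60.
Sarita is living and takes 1/60.
Girish is living and takes 1/60.
Usha is living and takes 1/20.
Ishita is living and takes 1/10.
Falguni predeceased; the 1/10 allotted to Falguni's branch passes to Falguni's issue by representation.
The 1/10 is divided into 3 equal shares of 1/30 among Yamini, Neelam, Bhavna.
Yamini predeceased; the 1/30 allotted to Yamini's branch passes to Yamini's issue by representation.
The 1/30 is divided into 2 equal shares of 1/60 among Manoj, Chetan.
Manoj predeceased; the 1/60 allotted to Manoj's branch passes to Manoj's issue by representation.
The 1/60 is divided into 3 equal shares of 1/180 among Deepa, Hemant, Omkar.
Deepa is living and takes 1/180.
Hemant is living and takes 1/180.
Omkar is living and takes 1/180.
Chetan is living and takes 1/60.
Neelam is living and takes 1/30.
Bhavna is living and takes 1/30.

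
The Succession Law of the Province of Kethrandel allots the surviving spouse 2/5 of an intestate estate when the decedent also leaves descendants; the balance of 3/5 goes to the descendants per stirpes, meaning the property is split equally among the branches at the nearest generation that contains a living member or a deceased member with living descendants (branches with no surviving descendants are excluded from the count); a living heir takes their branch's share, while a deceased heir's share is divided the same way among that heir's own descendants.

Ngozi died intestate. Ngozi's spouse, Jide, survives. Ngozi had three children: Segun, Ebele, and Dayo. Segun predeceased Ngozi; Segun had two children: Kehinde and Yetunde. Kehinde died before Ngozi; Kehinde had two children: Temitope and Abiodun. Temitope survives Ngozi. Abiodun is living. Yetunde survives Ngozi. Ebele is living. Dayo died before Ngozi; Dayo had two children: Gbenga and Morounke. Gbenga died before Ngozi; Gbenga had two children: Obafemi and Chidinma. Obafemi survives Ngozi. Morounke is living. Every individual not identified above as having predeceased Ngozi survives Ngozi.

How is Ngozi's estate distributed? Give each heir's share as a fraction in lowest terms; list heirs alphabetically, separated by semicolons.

Jide, as surviving spouse, takes 2/5.
The remaining 3/5 passes to Ngozi's descendants per stirpes.
The 3/5 is divided into 3 equal shares of 1/5 among Segun, Ebele, Dayo.
Segun predeceased; the 1/5 allotted to Segun's branch passes to Segun's issue by representation.
The 1/5 is divided into 2 equal shares of 1/10 among Kehinde, Yetunde.
Kehinde predeceased; the 1/10 allotted to Kehinde's branch passes to Kehinde's issue by representation.
The 1/10 is divided into 2 equal shares of 1/20 among Temitope, Abiodun.
Temitope is living and takes 1/20.
Abiodun is living and takes 1/20.
Yetunde is living and takes 1/10.
Ebele is living and takes 1/5.
Dayo predeceased; the 1/5 allotted to Dayo's branch passes to Dayo's issue by representation.
The 1/5 is divided into 2 equal shares of 1/10 among Gbenga, Morounke.
Gbenga predeceased; the 1/10 allotted to Gbenga's branch passes to Gbenga's issue by representation.
The 1/10 is divided into 2 equal shares of 1/20 among Obafemi, Chidinma.
Obafemi is living and takes 1/20.
Chidinma is living and takes 1/20.
Morounke is living and takes 1/10.

Abiodun 1/20; Chidinma 1/20; Ebele 1/5; Jide 2/5; Morounke 1/10; Obafemi 1/20; Temitope 1/20; Yetunde 1/10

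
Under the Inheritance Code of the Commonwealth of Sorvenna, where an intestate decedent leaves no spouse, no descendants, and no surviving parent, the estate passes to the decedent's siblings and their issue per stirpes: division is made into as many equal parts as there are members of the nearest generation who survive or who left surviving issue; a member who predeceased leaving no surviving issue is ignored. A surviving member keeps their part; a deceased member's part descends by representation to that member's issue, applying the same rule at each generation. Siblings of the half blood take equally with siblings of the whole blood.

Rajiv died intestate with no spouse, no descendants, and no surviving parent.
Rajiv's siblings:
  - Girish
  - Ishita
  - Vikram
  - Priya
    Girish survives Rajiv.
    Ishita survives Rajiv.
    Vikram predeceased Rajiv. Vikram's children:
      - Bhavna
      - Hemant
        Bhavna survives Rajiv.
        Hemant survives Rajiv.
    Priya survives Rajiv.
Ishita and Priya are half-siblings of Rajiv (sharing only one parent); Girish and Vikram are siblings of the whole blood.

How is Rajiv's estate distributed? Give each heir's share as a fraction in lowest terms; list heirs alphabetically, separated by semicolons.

No spouse, descendants, or parent survives, so the estate passes to Rajiv's siblings per stirpes.
Half-blood and whole-blood siblings take equally under the stated rule.
The estate is divided into 4 equal shares of 1/4 among Girish, Ishita, Vikram, Priya.
Girish is living and takes 1/4.
Ishita is living and takes 1/4.
Vikram predeceased; the 1/4 allotted to Vikram's branch passes to Vikram's issue by representation.
The 1/4 is divided into 2 equal shares of 1/8 among Bhavna, Hemant.
Bhavna is living and takes 1/8.
Hemant is living and takes 1/8.
Priya is living and takes 1/4.

Bhavna 1/8; Girish 1/4; Hemant 1/8; Ishita 1/4; Priya 1/4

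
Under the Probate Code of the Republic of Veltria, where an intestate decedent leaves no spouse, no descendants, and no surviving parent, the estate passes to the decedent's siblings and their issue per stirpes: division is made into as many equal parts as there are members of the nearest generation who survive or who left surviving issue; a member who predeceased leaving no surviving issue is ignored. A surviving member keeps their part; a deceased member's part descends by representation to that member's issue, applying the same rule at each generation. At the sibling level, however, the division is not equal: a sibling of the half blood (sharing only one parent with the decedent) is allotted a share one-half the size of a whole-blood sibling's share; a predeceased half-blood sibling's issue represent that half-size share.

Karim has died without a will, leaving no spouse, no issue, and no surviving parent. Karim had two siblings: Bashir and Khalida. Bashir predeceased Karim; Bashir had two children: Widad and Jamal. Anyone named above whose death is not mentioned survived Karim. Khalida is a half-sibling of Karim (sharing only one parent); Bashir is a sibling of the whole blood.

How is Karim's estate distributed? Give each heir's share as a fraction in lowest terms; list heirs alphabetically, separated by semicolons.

No spouse, descendants, or parent survives, so the estate passes to Karim's siblings per stirpes.
Half-blood siblings count for one-half the weight of whole-blood siblings at the initial division.
Dividing 1 in proportion to weights (total weight 3/2): Bashir (weight 1) → 2/3; Khalida (weight 1/2) → 1/3.
Bashir predeceased; the 2/3 allotted to Bashir's branch passes to Bashir's issue by representation.
The 2/3 is divided into 2 equal shares of 1/3 among Widad, Jamal.
Widad is living and takes 1/3.
Jamal is living and takes 1/3.
Khalida is living and takes 1/3.

Jamal 1/3; Khalida 1/3; Widad 1/3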